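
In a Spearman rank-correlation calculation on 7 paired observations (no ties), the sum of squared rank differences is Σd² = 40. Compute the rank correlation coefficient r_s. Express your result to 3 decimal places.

ρ = 1 − 6Σd² / [n(n²−1)] = 1 − 6×40 / (7×48)
  = 1 − 240/336 = 1 − 0.7143 ≈ 0.286

0.286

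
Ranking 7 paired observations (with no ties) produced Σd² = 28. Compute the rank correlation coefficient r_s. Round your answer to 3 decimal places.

0.500

ρ = 1 − 6Σd² / [n(n²−1)] = 1 − 6×28 / (7×48)
  = 1 − 168/336 = 1 − 0.5000 ≈ 0.500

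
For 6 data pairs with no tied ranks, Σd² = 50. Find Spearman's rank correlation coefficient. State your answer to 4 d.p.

ρ = 1 − 6Σd² / [n(n²−1)] = 1 − 6×50 / (6×35)
  = 1 − 300/210 = 1 − 1.42857 ≈ -0.4286

-0.4286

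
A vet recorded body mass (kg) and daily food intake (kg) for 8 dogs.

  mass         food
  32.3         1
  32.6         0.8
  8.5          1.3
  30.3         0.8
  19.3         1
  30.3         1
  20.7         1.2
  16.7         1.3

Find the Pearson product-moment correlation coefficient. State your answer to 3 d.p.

-0.840

n = 8, Σx = 190.7, Σy = 8.4, Σx² = 5094.35, Σy² = 9.1, Σxy = 189.82
nΣxy − ΣxΣy = 1518.56 − 1601.88 = -83.32
nΣx² − (Σx)² = 40754.8 − 36366.49 = 4388.31; nΣy² − (Σy)² = 72.8 − 70.56 = 2.24
r = -83.32 / √(4388.31 × 2.24) = -83.32 / 99.1454 ≈ -0.840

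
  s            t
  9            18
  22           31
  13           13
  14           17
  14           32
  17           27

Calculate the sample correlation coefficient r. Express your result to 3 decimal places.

0.635

n = 6, Σs = 89, Σt = 138, Σs² = 1415, Σt² = 3496, Σst = 2158
nΣst − ΣsΣt = 12948 − 12282 = 666
nΣs² − (Σs)² = 8490 − 7921 = 569; nΣt² − (Σt)² = 20976 − 19044 = 1932
r = 666 / √(569 × 1932) = 666 / 1048.4789 ≈ 0.635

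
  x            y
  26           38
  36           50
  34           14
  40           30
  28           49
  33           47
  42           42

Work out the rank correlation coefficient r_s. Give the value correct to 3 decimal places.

-0.107

Rank x: 1, 5, 4, 6, 2, 3, 7
Rank y: 3, 7, 1, 2, 6, 5, 4
d = rank(x) − rank(y): -2, -2, 3, 4, -4, -2, 3; Σd² = 62
ρ = 1 − 6Σd² / [n(n²−1)] = 1 − 6×62 / (7×48) = 1 − 372/336 ≈ -0.107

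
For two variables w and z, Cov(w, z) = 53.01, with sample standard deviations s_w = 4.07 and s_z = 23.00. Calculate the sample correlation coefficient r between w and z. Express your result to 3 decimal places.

0.566

r = Cov(w,z) / (s_w · s_z) = 53.01 / (4.07 × 23.00)
  = 53.01 / 93.6100 ≈ 0.566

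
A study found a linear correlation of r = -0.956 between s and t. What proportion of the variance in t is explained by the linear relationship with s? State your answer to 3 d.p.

r² = (-0.956)² = 0.914

0.914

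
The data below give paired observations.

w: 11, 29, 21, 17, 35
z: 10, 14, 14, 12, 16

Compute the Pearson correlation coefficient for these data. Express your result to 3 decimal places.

0.948

n = 5, Σw = 113, Σz = 66, Σw² = 2917, Σz² = 892, Σwz = 1574
nΣwz − ΣwΣz = 7870 − 7458 = 412
nΣw² − (Σw)² = 14585 − 12769 = 1816; nΣz² − (Σz)² = 4460 − 4356 = 104
r = 412 / √(1816 × 104) = 412 / 434.5849 ≈ 0.948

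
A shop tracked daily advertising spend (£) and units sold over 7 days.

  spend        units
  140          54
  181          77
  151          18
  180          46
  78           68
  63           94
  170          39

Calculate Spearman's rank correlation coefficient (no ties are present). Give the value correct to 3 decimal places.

Rank spend: 3, 7, 4, 6, 2, 1, 5
Rank units: 4, 6, 1, 3, 5, 7, 2
d = rank(spend) − rank(units): -1, 1, 3, 3, -3, -6, 3; Σd² = 74
ρ = 1 − 6Σd² / [n(n²−1)] = 1 − 6×74 / (7×48) = 1 − 444/336 ≈ -0.321

-0.321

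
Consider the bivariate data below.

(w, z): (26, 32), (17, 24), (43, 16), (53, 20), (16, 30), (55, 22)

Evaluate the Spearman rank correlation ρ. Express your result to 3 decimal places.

Rank w: 3, 2, 4, 5, 1, 6
Rank z: 6, 4, 1, 2, 5, 3
d = rank(w) − rank(z): -3, -2, 3, 3, -4, 3; Σd² = 56
ρ = 1 − 6Σd² / [n(n²−1)] = 1 − 6×56 / (6×35) = 1 − 336/210 ≈ -0.600

-0.600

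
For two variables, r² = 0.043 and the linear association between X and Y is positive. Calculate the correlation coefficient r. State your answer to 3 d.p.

0.207

|r| = √0.043 = 0.207
The association is positive, so r = 0.207.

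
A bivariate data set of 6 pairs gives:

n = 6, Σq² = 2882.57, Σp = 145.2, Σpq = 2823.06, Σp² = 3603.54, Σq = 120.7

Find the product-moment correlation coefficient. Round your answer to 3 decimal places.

r = (nΣpq − ΣpΣq) / √[(nΣp² − (Σp)²)(nΣq² − (Σq)²)]
Numerator: 6×2823.06 − 145.2×120.7 = -587.28
Denominator: √[(21621.24 − 21083.04)(17295.42 − 14568.49)] = √[538.2 × 2726.93] = 1211.4593
r = -587.28 / 1211.4593 ≈ -0.485

-0.485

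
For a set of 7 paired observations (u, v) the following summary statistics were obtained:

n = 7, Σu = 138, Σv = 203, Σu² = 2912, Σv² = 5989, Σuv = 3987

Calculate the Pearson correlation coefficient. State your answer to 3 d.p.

-0.107

r = (nΣuv − ΣuΣv) / √[(nΣu² − (Σu)²)(nΣv² − (Σv)²)]
Numerator: 7×3987 − 138×203 = -105
Denominator: √[(20384 − 19044)(41923 − 41209)] = √[1340 × 714] = 978.1411
r = -105 / 978.1411 ≈ -0.107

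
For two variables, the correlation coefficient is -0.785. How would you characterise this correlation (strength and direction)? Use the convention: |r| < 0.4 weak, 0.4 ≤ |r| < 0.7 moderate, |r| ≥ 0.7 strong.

r = -0.785 < 0 so the relationship is negative.
|r| = 0.785, which falls in the strong range.

strong negative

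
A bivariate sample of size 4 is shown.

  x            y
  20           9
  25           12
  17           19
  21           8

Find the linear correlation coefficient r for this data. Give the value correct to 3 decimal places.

-0.508

n = 4, Σx = 83, Σy = 48, Σx² = 1755, Σy² = 650, Σxy = 971
nΣxy − ΣxΣy = 3884 − 3984 = -100
nΣx² − (Σx)² = 7020 − 6889 = 131; nΣy² − (Σy)² = 2600 − 2304 = 296
r = -100 / √(131 × 296) = -100 / 196.9162 ≈ -0.508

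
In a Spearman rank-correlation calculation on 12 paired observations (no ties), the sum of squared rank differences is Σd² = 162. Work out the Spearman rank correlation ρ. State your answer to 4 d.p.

0.4336

ρ = 1 − 6Σd² / [n(n²−1)] = 1 − 6×162 / (12×143)
  = 1 − 972/1716 = 1 − 0.56643 ≈ 0.4336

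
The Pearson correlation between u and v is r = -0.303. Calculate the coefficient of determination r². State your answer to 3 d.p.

r² = (-0.303)² = 0.092

0.092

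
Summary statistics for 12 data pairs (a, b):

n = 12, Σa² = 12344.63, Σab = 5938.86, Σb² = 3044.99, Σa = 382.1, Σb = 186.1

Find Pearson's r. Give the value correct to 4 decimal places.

r = (nΣab − ΣaΣb) / √[(nΣa² − (Σa)²)(nΣb² − (Σb)²)]
Numerator: 12×5938.86 − 382.1×186.1 = 157.51
Denominator: √[(148135.56 − 146000.41)(36539.88 − 34633.21)] = √[2135.15 × 1906.67] = 2017.6785
r = 157.51 / 2017.6785 ≈ 0.0781

0.0781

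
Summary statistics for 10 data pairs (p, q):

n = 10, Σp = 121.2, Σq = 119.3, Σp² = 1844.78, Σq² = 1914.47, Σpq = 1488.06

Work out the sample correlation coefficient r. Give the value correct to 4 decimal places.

0.0981

r = (nΣpq − ΣpΣq) / √[(nΣp² − (Σp)²)(nΣq² − (Σq)²)]
Numerator: 10×1488.06 − 121.2×119.3 = 421.44
Denominator: √[(18447.8 − 14689.44)(19144.7 − 14232.49)] = √[3758.36 × 4912.21] = 4296.7259
r = 421.44 / 4296.7259 ≈ 0.0981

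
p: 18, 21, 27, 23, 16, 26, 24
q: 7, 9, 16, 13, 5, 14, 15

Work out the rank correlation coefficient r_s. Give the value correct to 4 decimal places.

Rank p: 2, 3, 7, 4, 1, 6, 5
Rank q: 2, 3, 7, 4, 1, 5, 6
d = rank(p) − rank(q): 0, 0, 0, 0, 0, 1, -1; Σd² = 2
ρ = 1 − 6Σd² / [n(n²−1)] = 1 − 6×2 / (7×48) = 1 − 12/336 ≈ 0.9643

0.9643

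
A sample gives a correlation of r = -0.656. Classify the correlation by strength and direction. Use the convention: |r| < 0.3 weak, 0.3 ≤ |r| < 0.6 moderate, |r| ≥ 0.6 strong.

strong negative

r = -0.656 < 0 so the relationship is negative.
|r| = 0.656, which falls in the strong range.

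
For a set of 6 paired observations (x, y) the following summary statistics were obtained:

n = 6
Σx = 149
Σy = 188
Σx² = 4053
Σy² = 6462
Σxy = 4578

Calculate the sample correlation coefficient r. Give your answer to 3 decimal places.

-0.202

r = (nΣxy − ΣxΣy) / √[(nΣx² − (Σx)²)(nΣy² − (Σy)²)]
Numerator: 6×4578 − 149×188 = -544
Denominator: √[(24318 − 22201)(38772 − 35344)] = √[2117 × 3428] = 2693.8961
r = -544 / 2693.8961 ≈ -0.202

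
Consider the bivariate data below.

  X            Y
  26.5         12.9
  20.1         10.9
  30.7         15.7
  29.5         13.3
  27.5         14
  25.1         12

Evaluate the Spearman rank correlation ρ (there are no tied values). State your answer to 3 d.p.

0.943

Rank X: 3, 1, 6, 5, 4, 2
Rank Y: 3, 1, 6, 4, 5, 2
d = rank(X) − rank(Y): 0, 0, 0, 1, -1, 0; Σd² = 2
ρ = 1 − 6Σd² / [n(n²−1)] = 1 − 6×2 / (6×35) = 1 − 12/210 ≈ 0.943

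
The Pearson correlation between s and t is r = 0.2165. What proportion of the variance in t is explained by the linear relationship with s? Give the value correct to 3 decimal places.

r² = (0.2165)² = 0.047

0.047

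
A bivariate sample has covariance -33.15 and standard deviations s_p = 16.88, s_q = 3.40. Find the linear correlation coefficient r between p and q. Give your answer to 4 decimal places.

-0.5776

r = Cov(p,q) / (s_p · s_q) = -33.15 / (16.88 × 3.40)
  = -33.15 / 57.3920 ≈ -0.5776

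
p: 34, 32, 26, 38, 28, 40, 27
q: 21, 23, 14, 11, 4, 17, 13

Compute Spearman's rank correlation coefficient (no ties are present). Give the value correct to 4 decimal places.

Rank p: 5, 4, 1, 6, 3, 7, 2
Rank q: 6, 7, 4, 2, 1, 5, 3
d = rank(p) − rank(q): -1, -3, -3, 4, 2, 2, -1; Σd² = 44
ρ = 1 − 6Σd² / [n(n²−1)] = 1 − 6×44 / (7×48) = 1 − 264/336 ≈ 0.2143

0.2143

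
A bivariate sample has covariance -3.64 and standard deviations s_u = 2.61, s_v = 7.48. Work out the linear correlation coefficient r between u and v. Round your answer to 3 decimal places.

-0.186

r = Cov(u,v) / (s_u · s_v) = -3.64 / (2.61 × 7.48)
  = -3.64 / 19.5228 ≈ -0.186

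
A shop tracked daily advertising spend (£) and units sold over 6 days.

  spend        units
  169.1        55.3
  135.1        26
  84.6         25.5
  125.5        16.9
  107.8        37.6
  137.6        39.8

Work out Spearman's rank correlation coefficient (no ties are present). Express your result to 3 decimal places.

0.714

Rank spend: 6, 4, 1, 3, 2, 5
Rank units: 6, 3, 2, 1, 4, 5
d = rank(spend) − rank(units): 0, 1, -1, 2, -2, 0; Σd² = 10
ρ = 1 − 6Σd² / [n(n²−1)] = 1 − 6×10 / (6×35) = 1 − 60/210 ≈ 0.714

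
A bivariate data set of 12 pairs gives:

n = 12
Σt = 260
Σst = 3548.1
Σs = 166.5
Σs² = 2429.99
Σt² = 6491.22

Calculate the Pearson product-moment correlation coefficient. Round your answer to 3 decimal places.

r = (nΣst − ΣsΣt) / √[(nΣs² − (Σs)²)(nΣt² − (Σt)²)]
Numerator: 12×3548.1 − 166.5×260 = -712.8
Denominator: √[(29159.88 − 27722.25)(77894.64 − 67600)] = √[1437.63 × 10294.64] = 3847.0616
r = -712.8 / 3847.0616 ≈ -0.185

-0.185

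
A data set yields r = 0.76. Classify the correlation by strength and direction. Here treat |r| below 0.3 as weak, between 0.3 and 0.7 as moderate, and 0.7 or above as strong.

strong positive

r = 0.76 > 0 so the relationship is positive.
|r| = 0.76, which falls in the strong range.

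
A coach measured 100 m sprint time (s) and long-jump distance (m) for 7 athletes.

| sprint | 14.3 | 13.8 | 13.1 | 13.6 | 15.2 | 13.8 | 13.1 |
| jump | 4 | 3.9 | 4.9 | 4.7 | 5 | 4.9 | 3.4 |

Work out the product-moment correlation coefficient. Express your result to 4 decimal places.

0.3375

n = 7, Σx = 96.9, Σy = 30.8, Σx² = 1344.59, Σy² = 137.88, Σxy = 427.29
nΣxy − ΣxΣy = 2991.03 − 2984.52 = 6.51
nΣx² − (Σx)² = 9412.13 − 9389.61 = 22.52; nΣy² − (Σy)² = 965.16 − 948.64 = 16.52
r = 6.51 / √(22.52 × 16.52) = 6.51 / 19.2881 ≈ 0.3375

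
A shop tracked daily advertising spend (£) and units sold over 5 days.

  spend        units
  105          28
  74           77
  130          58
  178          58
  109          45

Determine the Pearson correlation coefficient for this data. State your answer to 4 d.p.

n = 5, Σx = 596, Σy = 266, Σx² = 76966, Σy² = 15466, Σxy = 31407
nΣxy − ΣxΣy = 157035 − 158536 = -1501
nΣx² − (Σx)² = 384830 − 355216 = 29614; nΣy² − (Σy)² = 77330 − 70756 = 6574
r = -1501 / √(29614 × 6574) = -1501 / 13952.8648 ≈ -0.1076

-0.1076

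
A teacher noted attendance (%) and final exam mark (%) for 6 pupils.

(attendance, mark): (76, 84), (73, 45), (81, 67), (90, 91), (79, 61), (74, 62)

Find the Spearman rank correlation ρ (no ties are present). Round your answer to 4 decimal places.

0.7143

Rank attendance: 3, 1, 5, 6, 4, 2
Rank mark: 5, 1, 4, 6, 2, 3
d = rank(attendance) − rank(mark): -2, 0, 1, 0, 2, -1; Σd² = 10
ρ = 1 − 6Σd² / [n(n²−1)] = 1 − 6×10 / (6×35) = 1 − 60/210 ≈ 0.7143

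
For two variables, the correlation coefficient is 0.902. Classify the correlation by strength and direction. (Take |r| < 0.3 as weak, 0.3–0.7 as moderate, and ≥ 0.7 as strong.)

r = 0.902 > 0 so the relationship is positive.
|r| = 0.902, which falls in the strong range.

strong positive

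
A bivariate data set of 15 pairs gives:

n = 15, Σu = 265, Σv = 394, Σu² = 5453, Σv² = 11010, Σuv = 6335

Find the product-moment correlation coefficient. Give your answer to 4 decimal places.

-0.8763

r = (nΣuv − ΣuΣv) / √[(nΣu² − (Σu)²)(nΣv² − (Σv)²)]
Numerator: 15×6335 − 265×394 = -9385
Denominator: √[(81795 − 70225)(165150 − 155236)] = √[11570 × 9914] = 10710.0411
r = -9385 / 10710.0411 ≈ -0.8763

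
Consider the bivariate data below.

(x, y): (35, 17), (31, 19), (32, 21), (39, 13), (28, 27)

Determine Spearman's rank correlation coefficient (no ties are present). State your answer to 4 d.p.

-0.9000

Rank x: 4, 2, 3, 5, 1
Rank y: 2, 3, 4, 1, 5
d = rank(x) − rank(y): 2, -1, -1, 4, -4; Σd² = 38
ρ = 1 − 6Σd² / [n(n²−1)] = 1 − 6×38 / (5×24) = 1 − 228/120 ≈ -0.9000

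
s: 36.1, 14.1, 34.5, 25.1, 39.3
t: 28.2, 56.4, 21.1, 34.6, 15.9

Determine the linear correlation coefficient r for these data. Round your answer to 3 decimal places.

-0.965

n = 5, Σs = 149.1, Σt = 156.2, Σs² = 4866.77, Σt² = 5871.38, Σst = 4034.54
nΣst − ΣsΣt = 20172.7 − 23289.42 = -3116.72
nΣs² − (Σs)² = 24333.85 − 22230.81 = 2103.04; nΣt² − (Σt)² = 29356.9 − 24398.44 = 4958.46
r = -3116.72 / √(2103.04 × 4958.46) = -3116.72 / 3229.2166 ≈ -0.965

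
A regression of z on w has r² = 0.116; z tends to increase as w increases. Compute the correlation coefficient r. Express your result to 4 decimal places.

|r| = √0.116 = 0.3406
The association is positive, so r = 0.3406.

0.3406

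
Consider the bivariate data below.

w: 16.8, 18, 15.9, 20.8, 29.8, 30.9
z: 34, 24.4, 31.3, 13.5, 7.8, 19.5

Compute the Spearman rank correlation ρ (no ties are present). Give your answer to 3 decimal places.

-0.771

Rank w: 2, 3, 1, 4, 5, 6
Rank z: 6, 4, 5, 2, 1, 3
d = rank(w) − rank(z): -4, -1, -4, 2, 4, 3; Σd² = 62
ρ = 1 − 6Σd² / [n(n²−1)] = 1 − 6×62 / (6×35) = 1 − 372/210 ≈ -0.771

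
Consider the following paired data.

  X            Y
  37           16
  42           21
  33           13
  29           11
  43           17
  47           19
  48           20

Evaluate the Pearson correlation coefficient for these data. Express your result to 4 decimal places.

n = 7, ΣX = 279, ΣY = 117, ΣX² = 11425, ΣY² = 2037, ΣXY = 4806
nΣXY − ΣXΣY = 33642 − 32643 = 999
nΣX² − (ΣX)² = 79975 − 77841 = 2134; nΣY² − (ΣY)² = 14259 − 13689 = 570
r = 999 / √(2134 × 570) = 999 / 1102.8962 ≈ 0.9058

0.9058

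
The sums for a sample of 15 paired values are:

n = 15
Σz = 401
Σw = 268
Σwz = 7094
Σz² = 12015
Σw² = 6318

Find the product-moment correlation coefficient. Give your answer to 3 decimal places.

r = (nΣwz − ΣwΣz) / √[(nΣw² − (Σw)²)(nΣz² − (Σz)²)]
Numerator: 15×7094 − 268×401 = -1058
Denominator: √[(94770 − 71824)(180225 − 160801)] = √[22946 × 19424] = 21111.6817
r = -1058 / 21111.6817 ≈ -0.050

-0.050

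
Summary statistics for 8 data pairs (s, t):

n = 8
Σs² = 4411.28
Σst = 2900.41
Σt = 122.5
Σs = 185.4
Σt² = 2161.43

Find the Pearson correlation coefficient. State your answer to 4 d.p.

0.3397

r = (nΣst − ΣsΣt) / √[(nΣs² − (Σs)²)(nΣt² − (Σt)²)]
Numerator: 8×2900.41 − 185.4×122.5 = 491.78
Denominator: √[(35290.24 − 34373.16)(17291.44 − 15006.25)] = √[917.08 × 2285.19] = 1447.6540
r = 491.78 / 1447.6540 ≈ 0.3397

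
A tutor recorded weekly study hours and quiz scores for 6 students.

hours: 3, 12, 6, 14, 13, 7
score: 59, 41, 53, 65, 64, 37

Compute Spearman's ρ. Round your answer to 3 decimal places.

0.486

Rank hours: 1, 4, 2, 6, 5, 3
Rank score: 4, 2, 3, 6, 5, 1
d = rank(hours) − rank(score): -3, 2, -1, 0, 0, 2; Σd² = 18
ρ = 1 − 6Σd² / [n(n²−1)] = 1 − 6×18 / (6×35) = 1 − 108/210 ≈ 0.486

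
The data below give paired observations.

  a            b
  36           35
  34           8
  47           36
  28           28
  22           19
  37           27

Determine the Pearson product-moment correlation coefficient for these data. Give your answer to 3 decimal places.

0.496

n = 6, Σa = 204, Σb = 153, Σa² = 7298, Σb² = 4459, Σab = 5425
nΣab − ΣaΣb = 32550 − 31212 = 1338
nΣa² − (Σa)² = 43788 − 41616 = 2172; nΣb² − (Σb)² = 26754 − 23409 = 3345
r = 1338 / √(2172 × 3345) = 1338 / 2695.4295 ≈ 0.496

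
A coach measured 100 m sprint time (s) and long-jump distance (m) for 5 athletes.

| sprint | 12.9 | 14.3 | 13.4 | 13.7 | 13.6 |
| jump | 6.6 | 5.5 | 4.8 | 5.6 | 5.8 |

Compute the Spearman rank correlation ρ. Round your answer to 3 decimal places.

Rank sprint: 1, 5, 2, 4, 3
Rank jump: 5, 2, 1, 3, 4
d = rank(sprint) − rank(jump): -4, 3, 1, 1, -1; Σd² = 28
ρ = 1 − 6Σd² / [n(n²−1)] = 1 − 6×28 / (5×24) = 1 − 168/120 ≈ -0.400

-0.400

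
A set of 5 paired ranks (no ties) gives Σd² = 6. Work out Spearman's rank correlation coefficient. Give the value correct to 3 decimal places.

ρ = 1 − 6Σd² / [n(n²−1)] = 1 − 6×6 / (5×24)
  = 1 − 36/120 = 1 − 0.3000 ≈ 0.700

0.700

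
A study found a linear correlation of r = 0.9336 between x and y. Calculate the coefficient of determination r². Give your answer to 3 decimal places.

r² = (0.9336)² = 0.872

0.872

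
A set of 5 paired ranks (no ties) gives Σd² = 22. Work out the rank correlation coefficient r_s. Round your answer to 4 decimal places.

ρ = 1 − 6Σd² / [n(n²−1)] = 1 − 6×22 / (5×24)
  = 1 − 132/120 = 1 − 1.10000 ≈ -0.1000

-0.1000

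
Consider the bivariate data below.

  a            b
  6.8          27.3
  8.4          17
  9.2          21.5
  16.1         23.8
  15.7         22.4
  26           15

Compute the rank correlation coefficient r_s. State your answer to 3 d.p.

-0.429

Rank a: 1, 2, 3, 5, 4, 6
Rank b: 6, 2, 3, 5, 4, 1
d = rank(a) − rank(b): -5, 0, 0, 0, 0, 5; Σd² = 50
ρ = 1 − 6Σd² / [n(n²−1)] = 1 − 6×50 / (6×35) = 1 − 300/210 ≈ -0.429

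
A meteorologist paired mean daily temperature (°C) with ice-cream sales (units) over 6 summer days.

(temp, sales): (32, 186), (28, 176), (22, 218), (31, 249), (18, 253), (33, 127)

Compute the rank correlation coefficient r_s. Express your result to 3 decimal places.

Rank temp: 5, 3, 2, 4, 1, 6
Rank sales: 3, 2, 4, 5, 6, 1
d = rank(temp) − rank(sales): 2, 1, -2, -1, -5, 5; Σd² = 60
ρ = 1 − 6Σd² / [n(n²−1)] = 1 − 6×60 / (6×35) = 1 − 360/210 ≈ -0.714

-0.714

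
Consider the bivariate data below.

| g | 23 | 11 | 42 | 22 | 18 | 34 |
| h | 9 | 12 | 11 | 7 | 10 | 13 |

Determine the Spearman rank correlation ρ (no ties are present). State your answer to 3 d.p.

Rank g: 4, 1, 6, 3, 2, 5
Rank h: 2, 5, 4, 1, 3, 6
d = rank(g) − rank(h): 2, -4, 2, 2, -1, -1; Σd² = 30
ρ = 1 − 6Σd² / [n(n²−1)] = 1 − 6×30 / (6×35) = 1 − 180/210 ≈ 0.143

0.143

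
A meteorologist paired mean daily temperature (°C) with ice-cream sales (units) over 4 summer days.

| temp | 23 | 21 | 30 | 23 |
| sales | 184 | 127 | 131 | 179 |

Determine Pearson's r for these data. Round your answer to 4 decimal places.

n = 4, Σx = 97, Σy = 621, Σx² = 2399, Σy² = 99187, Σxy = 14946
nΣxy − ΣxΣy = 59784 − 60237 = -453
nΣx² − (Σx)² = 9596 − 9409 = 187; nΣy² − (Σy)² = 396748 − 385641 = 11107
r = -453 / √(187 × 11107) = -453 / 1441.1832 ≈ -0.3143

-0.3143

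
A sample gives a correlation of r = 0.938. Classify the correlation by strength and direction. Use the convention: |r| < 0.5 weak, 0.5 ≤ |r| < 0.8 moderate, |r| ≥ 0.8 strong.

r = 0.938 > 0 so the relationship is positive.
|r| = 0.938, which falls in the strong range.

strong positive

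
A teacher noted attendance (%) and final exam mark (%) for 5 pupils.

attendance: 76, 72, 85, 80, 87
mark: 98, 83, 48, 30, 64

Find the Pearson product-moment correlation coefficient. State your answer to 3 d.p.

-0.548

n = 5, Σx = 400, Σy = 323, Σx² = 32154, Σy² = 23793, Σxy = 25472
nΣxy − ΣxΣy = 127360 − 129200 = -1840
nΣx² − (Σx)² = 160770 − 160000 = 770; nΣy² − (Σy)² = 118965 − 104329 = 14636
r = -1840 / √(770 × 14636) = -1840 / 3357.0404 ≈ -0.548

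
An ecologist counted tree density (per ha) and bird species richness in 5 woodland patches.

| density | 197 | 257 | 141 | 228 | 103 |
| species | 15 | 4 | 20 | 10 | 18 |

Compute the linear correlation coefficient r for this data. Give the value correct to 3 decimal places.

n = 5, Σx = 926, Σy = 67, Σx² = 187332, Σy² = 1065, Σxy = 10937
nΣxy − ΣxΣy = 54685 − 62042 = -7357
nΣx² − (Σx)² = 936660 − 857476 = 79184; nΣy² − (Σy)² = 5325 − 4489 = 836
r = -7357 / √(79184 × 836) = -7357 / 8136.2045 ≈ -0.904

-0.904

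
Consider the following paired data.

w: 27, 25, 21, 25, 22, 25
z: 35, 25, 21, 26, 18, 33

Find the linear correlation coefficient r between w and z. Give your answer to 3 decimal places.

0.863

n = 6, Σw = 145, Σz = 158, Σw² = 3529, Σz² = 4380, Σwz = 3882
nΣwz − ΣwΣz = 23292 − 22910 = 382
nΣw² − (Σw)² = 21174 − 21025 = 149; nΣz² − (Σz)² = 26280 − 24964 = 1316
r = 382 / √(149 × 1316) = 382 / 442.8137 ≈ 0.863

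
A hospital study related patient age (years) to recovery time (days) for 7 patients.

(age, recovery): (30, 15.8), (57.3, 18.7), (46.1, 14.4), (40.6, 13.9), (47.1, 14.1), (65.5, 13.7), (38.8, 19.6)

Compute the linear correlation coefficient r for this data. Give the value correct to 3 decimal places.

n = 7, Σx = 325.4, Σy = 110.2, Σx² = 15970.96, Σy² = 1770.56, Σxy = 5095.63
nΣxy − ΣxΣy = 35669.41 − 35859.08 = -189.67
nΣx² − (Σx)² = 111796.72 − 105885.16 = 5911.56; nΣy² − (Σy)² = 12393.92 − 12144.04 = 249.88
r = -189.67 / √(5911.56 × 249.88) = -189.67 / 1215.3932 ≈ -0.156

-0.156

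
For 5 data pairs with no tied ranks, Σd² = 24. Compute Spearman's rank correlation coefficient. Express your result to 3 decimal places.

ρ = 1 − 6Σd² / [n(n²−1)] = 1 − 6×24 / (5×24)
  = 1 − 144/120 = 1 − 1.2000 ≈ -0.200

-0.200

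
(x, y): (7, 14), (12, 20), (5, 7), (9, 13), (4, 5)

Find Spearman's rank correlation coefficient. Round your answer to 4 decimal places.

Rank x: 3, 5, 2, 4, 1
Rank y: 4, 5, 2, 3, 1
d = rank(x) − rank(y): -1, 0, 0, 1, 0; Σd² = 2
ρ = 1 − 6Σd² / [n(n²−1)] = 1 − 6×2 / (5×24) = 1 − 12/120 ≈ 0.9000

0.9000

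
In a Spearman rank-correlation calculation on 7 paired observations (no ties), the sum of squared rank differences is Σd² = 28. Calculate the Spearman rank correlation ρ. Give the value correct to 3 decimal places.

ρ = 1 − 6Σd² / [n(n²−1)] = 1 − 6×28 / (7×48)
  = 1 − 168/336 = 1 − 0.5000 ≈ 0.500

0.500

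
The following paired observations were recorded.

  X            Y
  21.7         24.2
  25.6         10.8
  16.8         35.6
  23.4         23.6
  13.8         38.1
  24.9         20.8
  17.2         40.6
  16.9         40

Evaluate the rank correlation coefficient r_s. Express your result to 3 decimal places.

-0.786

Rank X: 5, 8, 2, 6, 1, 7, 4, 3
Rank Y: 4, 1, 5, 3, 6, 2, 8, 7
d = rank(X) − rank(Y): 1, 7, -3, 3, -5, 5, -4, -4; Σd² = 150
ρ = 1 − 6Σd² / [n(n²−1)] = 1 − 6×150 / (8×63) = 1 − 900/504 ≈ -0.786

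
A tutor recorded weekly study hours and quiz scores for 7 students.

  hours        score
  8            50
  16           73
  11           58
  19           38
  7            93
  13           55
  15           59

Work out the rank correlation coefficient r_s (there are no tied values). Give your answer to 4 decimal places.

-0.3214

Rank hours: 2, 6, 3, 7, 1, 4, 5
Rank score: 2, 6, 4, 1, 7, 3, 5
d = rank(hours) − rank(score): 0, 0, -1, 6, -6, 1, 0; Σd² = 74
ρ = 1 − 6Σd² / [n(n²−1)] = 1 − 6×74 / (7×48) = 1 − 444/336 ≈ -0.3214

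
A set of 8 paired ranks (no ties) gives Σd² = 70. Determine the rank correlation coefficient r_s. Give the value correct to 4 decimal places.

0.1667

ρ = 1 − 6Σd² / [n(n²−1)] = 1 − 6×70 / (8×63)
  = 1 − 420/504 = 1 − 0.83333 ≈ 0.1667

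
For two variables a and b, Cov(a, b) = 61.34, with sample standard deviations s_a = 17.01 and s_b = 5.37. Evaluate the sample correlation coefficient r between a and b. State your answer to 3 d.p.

0.672

r = Cov(a,b) / (s_a · s_b) = 61.34 / (17.01 × 5.37)
  = 61.34 / 91.3437 ≈ 0.672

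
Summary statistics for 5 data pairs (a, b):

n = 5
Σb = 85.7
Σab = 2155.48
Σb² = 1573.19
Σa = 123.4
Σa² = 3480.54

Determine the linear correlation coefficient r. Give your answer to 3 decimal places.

r = (nΣab − ΣaΣb) / √[(nΣa² − (Σa)²)(nΣb² − (Σb)²)]
Numerator: 5×2155.48 − 123.4×85.7 = 202.02
Denominator: √[(17402.7 − 15227.56)(7865.95 − 7344.49)] = √[2175.14 × 521.46] = 1065.0110
r = 202.02 / 1065.0110 ≈ 0.190

0.190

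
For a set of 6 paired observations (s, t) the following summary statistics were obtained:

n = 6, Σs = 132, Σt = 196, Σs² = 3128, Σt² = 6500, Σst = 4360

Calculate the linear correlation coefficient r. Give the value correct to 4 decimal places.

0.3251

r = (nΣst − ΣsΣt) / √[(nΣs² − (Σs)²)(nΣt² − (Σt)²)]
Numerator: 6×4360 − 132×196 = 288
Denominator: √[(18768 − 17424)(39000 − 38416)] = √[1344 × 584] = 885.9436
r = 288 / 885.9436 ≈ 0.3251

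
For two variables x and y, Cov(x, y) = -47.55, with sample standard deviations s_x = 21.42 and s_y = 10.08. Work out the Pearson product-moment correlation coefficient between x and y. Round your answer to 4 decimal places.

-0.2202

r = Cov(x,y) / (s_x · s_y) = -47.55 / (21.42 × 10.08)
  = -47.55 / 215.9136 ≈ -0.2202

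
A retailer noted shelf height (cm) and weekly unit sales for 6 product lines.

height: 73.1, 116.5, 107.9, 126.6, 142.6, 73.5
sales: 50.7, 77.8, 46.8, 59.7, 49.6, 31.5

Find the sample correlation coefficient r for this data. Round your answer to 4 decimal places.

0.4776

n = 6, Σx = 640.2, Σy = 316.1, Σx² = 72322.84, Σy² = 17830.07, Σxy = 34765.82
nΣxy − ΣxΣy = 208594.92 − 202367.22 = 6227.7
nΣx² − (Σx)² = 433937.04 − 409856.04 = 24081; nΣy² − (Σy)² = 106980.42 − 99919.21 = 7061.21
r = 6227.7 / √(24081 × 7061.21) = 6227.7 / 13039.9769 ≈ 0.4776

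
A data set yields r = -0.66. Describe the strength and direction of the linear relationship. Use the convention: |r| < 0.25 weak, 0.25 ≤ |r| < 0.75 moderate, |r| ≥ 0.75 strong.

moderate negative

r = -0.66 < 0 so the relationship is negative.
|r| = 0.66, which falls in the moderate range.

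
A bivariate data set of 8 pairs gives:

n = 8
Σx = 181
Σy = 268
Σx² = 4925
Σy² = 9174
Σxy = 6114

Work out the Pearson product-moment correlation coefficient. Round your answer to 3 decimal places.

0.125

r = (nΣxy − ΣxΣy) / √[(nΣx² − (Σx)²)(nΣy² − (Σy)²)]
Numerator: 8×6114 − 181×268 = 404
Denominator: √[(39400 − 32761)(73392 − 71824)] = √[6639 × 1568] = 3226.4457
r = 404 / 3226.4457 ≈ 0.125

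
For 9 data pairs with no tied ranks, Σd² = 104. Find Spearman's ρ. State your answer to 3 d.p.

ρ = 1 − 6Σd² / [n(n²−1)] = 1 − 6×104 / (9×80)
  = 1 − 624/720 = 1 − 0.8667 ≈ 0.133

0.133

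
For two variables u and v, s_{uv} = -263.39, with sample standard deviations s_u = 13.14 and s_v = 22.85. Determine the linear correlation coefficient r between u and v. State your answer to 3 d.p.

-0.877

r = Cov(u,v) / (s_u · s_v) = -263.39 / (13.14 × 22.85)
  = -263.39 / 300.2490 ≈ -0.877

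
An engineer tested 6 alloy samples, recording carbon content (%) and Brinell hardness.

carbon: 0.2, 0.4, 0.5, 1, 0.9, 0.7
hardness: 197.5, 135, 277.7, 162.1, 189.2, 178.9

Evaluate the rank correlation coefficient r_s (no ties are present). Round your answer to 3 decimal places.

Rank carbon: 1, 2, 3, 6, 5, 4
Rank hardness: 5, 1, 6, 2, 4, 3
d = rank(carbon) − rank(hardness): -4, 1, -3, 4, 1, 1; Σd² = 44
ρ = 1 − 6Σd² / [n(n²−1)] = 1 − 6×44 / (6×35) = 1 − 264/210 ≈ -0.257

-0.257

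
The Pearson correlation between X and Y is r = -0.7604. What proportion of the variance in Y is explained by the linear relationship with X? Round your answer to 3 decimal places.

0.578

r² = (-0.7604)² = 0.578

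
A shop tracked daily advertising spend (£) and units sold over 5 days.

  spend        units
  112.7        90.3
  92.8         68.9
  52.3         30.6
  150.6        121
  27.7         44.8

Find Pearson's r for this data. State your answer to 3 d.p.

n = 5, Σx = 436.1, Σy = 355.6, Σx² = 47496.07, Σy² = 30485.7, Σxy = 37634.67
nΣxy − ΣxΣy = 188173.35 − 155077.16 = 33096.19
nΣx² − (Σx)² = 237480.35 − 190183.21 = 47297.14; nΣy² − (Σy)² = 152428.5 − 126451.36 = 25977.14
r = 33096.19 / √(47297.14 × 25977.14) = 33096.19 / 35052.0246 ≈ 0.944

0.944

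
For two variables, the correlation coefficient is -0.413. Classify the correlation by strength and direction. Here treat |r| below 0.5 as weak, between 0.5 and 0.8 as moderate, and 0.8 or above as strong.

weak negative

r = -0.413 < 0 so the relationship is negative.
|r| = 0.413, which falls in the weak range.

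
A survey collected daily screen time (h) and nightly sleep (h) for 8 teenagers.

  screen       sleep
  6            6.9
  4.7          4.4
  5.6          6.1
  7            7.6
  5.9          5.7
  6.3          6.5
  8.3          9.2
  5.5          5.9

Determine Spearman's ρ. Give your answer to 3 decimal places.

0.905

Rank screen: 5, 1, 3, 7, 4, 6, 8, 2
Rank sleep: 6, 1, 4, 7, 2, 5, 8, 3
d = rank(screen) − rank(sleep): -1, 0, -1, 0, 2, 1, 0, -1; Σd² = 8
ρ = 1 − 6Σd² / [n(n²−1)] = 1 − 6×8 / (8×63) = 1 − 48/504 ≈ 0.905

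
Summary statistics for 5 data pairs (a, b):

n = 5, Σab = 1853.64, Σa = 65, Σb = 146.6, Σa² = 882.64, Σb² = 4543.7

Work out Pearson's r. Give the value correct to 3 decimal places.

-0.543

r = (nΣab − ΣaΣb) / √[(nΣa² − (Σa)²)(nΣb² − (Σb)²)]
Numerator: 5×1853.64 − 65×146.6 = -260.8
Denominator: √[(4413.2 − 4225)(22718.5 − 21491.56)] = √[188.2 × 1226.94] = 480.5311
r = -260.8 / 480.5311 ≈ -0.543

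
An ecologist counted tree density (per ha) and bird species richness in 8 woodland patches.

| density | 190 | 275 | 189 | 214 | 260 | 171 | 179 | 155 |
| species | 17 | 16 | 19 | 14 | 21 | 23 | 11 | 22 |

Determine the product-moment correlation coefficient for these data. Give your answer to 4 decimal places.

n = 8, Σx = 1633, Σy = 143, Σx² = 346149, Σy² = 2677, Σxy = 28989
nΣxy − ΣxΣy = 231912 − 233519 = -1607
nΣx² − (Σx)² = 2769192 − 2666689 = 102503; nΣy² − (Σy)² = 21416 − 20449 = 967
r = -1607 / √(102503 × 967) = -1607 / 9955.9229 ≈ -0.1614

-0.1614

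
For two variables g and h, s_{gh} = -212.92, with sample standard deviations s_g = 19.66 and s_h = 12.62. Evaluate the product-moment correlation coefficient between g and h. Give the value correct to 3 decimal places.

r = Cov(g,h) / (s_g · s_h) = -212.92 / (19.66 × 12.62)
  = -212.92 / 248.1092 ≈ -0.858

-0.858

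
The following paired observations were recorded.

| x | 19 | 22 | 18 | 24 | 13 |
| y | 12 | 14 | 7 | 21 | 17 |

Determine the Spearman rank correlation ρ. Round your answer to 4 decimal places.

0.4000

Rank x: 3, 4, 2, 5, 1
Rank y: 2, 3, 1, 5, 4
d = rank(x) − rank(y): 1, 1, 1, 0, -3; Σd² = 12
ρ = 1 − 6Σd² / [n(n²−1)] = 1 − 6×12 / (5×24) = 1 − 72/120 ≈ 0.4000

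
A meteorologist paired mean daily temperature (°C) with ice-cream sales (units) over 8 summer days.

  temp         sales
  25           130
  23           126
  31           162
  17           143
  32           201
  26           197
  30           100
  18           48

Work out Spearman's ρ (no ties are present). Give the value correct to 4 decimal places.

Rank temp: 4, 3, 7, 1, 8, 5, 6, 2
Rank sales: 4, 3, 6, 5, 8, 7, 2, 1
d = rank(temp) − rank(sales): 0, 0, 1, -4, 0, -2, 4, 1; Σd² = 38
ρ = 1 − 6Σd² / [n(n²−1)] = 1 − 6×38 / (8×63) = 1 − 228/504 ≈ 0.5476

0.5476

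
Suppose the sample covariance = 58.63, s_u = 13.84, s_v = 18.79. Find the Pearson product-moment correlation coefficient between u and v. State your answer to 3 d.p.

0.225

r = Cov(u,v) / (s_u · s_v) = 58.63 / (13.84 × 18.79)
  = 58.63 / 260.0536 ≈ 0.225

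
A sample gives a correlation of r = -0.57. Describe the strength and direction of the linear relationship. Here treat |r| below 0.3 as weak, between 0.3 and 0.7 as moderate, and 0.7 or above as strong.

r = -0.57 < 0 so the relationship is negative.
|r| = 0.57, which falls in the moderate range.

moderate negative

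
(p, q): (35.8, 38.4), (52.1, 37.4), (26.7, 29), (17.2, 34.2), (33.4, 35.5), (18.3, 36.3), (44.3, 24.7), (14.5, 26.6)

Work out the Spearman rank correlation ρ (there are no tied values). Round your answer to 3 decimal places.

0.333

Rank p: 6, 8, 4, 2, 5, 3, 7, 1
Rank q: 8, 7, 3, 4, 5, 6, 1, 2
d = rank(p) − rank(q): -2, 1, 1, -2, 0, -3, 6, -1; Σd² = 56
ρ = 1 − 6Σd² / [n(n²−1)] = 1 − 6×56 / (8×63) = 1 − 336/504 ≈ 0.333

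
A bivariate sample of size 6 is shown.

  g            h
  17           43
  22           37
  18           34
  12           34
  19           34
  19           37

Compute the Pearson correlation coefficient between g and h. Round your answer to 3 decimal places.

0.146

n = 6, Σg = 107, Σh = 219, Σg² = 1963, Σh² = 8055, Σgh = 3914
nΣgh − ΣgΣh = 23484 − 23433 = 51
nΣg² − (Σg)² = 11778 − 11449 = 329; nΣh² − (Σh)² = 48330 − 47961 = 369
r = 51 / √(329 × 369) = 51 / 348.4265 ≈ 0.146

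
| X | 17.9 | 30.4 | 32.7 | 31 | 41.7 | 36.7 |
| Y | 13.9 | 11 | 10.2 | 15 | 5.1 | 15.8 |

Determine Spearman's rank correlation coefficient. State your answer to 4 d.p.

Rank X: 1, 2, 4, 3, 6, 5
Rank Y: 4, 3, 2, 5, 1, 6
d = rank(X) − rank(Y): -3, -1, 2, -2, 5, -1; Σd² = 44
ρ = 1 − 6Σd² / [n(n²−1)] = 1 − 6×44 / (6×35) = 1 − 264/210 ≈ -0.2571

-0.2571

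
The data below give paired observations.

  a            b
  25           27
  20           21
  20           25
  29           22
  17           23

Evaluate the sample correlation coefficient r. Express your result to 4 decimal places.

0.0959

n = 5, Σa = 111, Σb = 118, Σa² = 2555, Σb² = 2808, Σab = 2624
nΣab − ΣaΣb = 13120 − 13098 = 22
nΣa² − (Σa)² = 12775 − 12321 = 454; nΣb² − (Σb)² = 14040 − 13924 = 116
r = 22 / √(454 × 116) = 22 / 229.4864 ≈ 0.0959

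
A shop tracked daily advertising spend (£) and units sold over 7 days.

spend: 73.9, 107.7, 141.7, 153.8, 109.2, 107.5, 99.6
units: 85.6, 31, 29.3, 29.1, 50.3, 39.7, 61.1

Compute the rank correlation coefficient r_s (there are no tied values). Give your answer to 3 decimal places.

Rank spend: 1, 4, 6, 7, 5, 3, 2
Rank units: 7, 3, 2, 1, 5, 4, 6
d = rank(spend) − rank(units): -6, 1, 4, 6, 0, -1, -4; Σd² = 106
ρ = 1 − 6Σd² / [n(n²−1)] = 1 − 6×106 / (7×48) = 1 − 636/336 ≈ -0.893

-0.893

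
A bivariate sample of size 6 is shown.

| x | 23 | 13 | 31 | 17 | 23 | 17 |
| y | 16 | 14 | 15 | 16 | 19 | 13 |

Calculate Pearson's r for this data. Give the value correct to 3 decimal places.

n = 6, Σx = 124, Σy = 93, Σx² = 2766, Σy² = 1463, Σxy = 1945
nΣxy − ΣxΣy = 11670 − 11532 = 138
nΣx² − (Σx)² = 16596 − 15376 = 1220; nΣy² − (Σy)² = 8778 − 8649 = 129
r = 138 / √(1220 × 129) = 138 / 396.7115 ≈ 0.348

0.348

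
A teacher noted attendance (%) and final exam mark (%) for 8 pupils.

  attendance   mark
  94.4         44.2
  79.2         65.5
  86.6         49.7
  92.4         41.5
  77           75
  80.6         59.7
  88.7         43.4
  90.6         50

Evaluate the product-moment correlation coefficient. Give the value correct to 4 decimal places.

-0.9337

n = 8, Σx = 689.5, Σy = 429, Σx² = 59722.73, Σy² = 24008.88, Σxy = 36465.1
nΣxy − ΣxΣy = 291720.8 − 295795.5 = -4074.7
nΣx² − (Σx)² = 477781.84 − 475410.25 = 2371.59; nΣy² − (Σy)² = 192071.04 − 184041 = 8030.04
r = -4074.7 / √(2371.59 × 8030.04) = -4074.7 / 4363.9389 ≈ -0.9337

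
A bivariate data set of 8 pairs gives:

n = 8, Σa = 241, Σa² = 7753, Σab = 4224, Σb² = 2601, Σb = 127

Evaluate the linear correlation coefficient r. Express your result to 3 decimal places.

r = (nΣab − ΣaΣb) / √[(nΣa² − (Σa)²)(nΣb² − (Σb)²)]
Numerator: 8×4224 − 241×127 = 3185
Denominator: √[(62024 − 58081)(20808 − 16129)] = √[3943 × 4679] = 4295.2645
r = 3185 / 4295.2645 ≈ 0.742

0.742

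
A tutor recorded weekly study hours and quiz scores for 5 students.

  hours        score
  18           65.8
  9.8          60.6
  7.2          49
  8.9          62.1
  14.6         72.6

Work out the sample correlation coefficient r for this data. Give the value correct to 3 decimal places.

n = 5, Σx = 58.5, Σy = 310.1, Σx² = 764.25, Σy² = 19530.17, Σxy = 3743.73
nΣxy − ΣxΣy = 18718.65 − 18140.85 = 577.8
nΣx² − (Σx)² = 3821.25 − 3422.25 = 399; nΣy² − (Σy)² = 97650.85 − 96162.01 = 1488.84
r = 577.8 / √(399 × 1488.84) = 577.8 / 770.7445 ≈ 0.750

0.750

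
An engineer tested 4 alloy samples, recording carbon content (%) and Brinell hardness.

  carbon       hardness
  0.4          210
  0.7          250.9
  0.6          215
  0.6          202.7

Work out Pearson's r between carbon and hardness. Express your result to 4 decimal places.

0.6247

n = 4, Σx = 2.3, Σy = 878.6, Σx² = 1.37, Σy² = 194363.1, Σxy = 510.25
nΣxy − ΣxΣy = 2041 − 2020.78 = 20.22
nΣx² − (Σx)² = 5.48 − 5.29 = 0.19; nΣy² − (Σy)² = 777452.4 − 771937.96 = 5514.44
r = 20.22 / √(0.19 × 5514.44) = 20.22 / 32.3689 ≈ 0.6247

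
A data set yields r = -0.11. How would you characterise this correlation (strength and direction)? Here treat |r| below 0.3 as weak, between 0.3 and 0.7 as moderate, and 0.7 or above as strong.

weak negative

r = -0.11 < 0 so the relationship is negative.
|r| = 0.11, which falls in the weak range.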